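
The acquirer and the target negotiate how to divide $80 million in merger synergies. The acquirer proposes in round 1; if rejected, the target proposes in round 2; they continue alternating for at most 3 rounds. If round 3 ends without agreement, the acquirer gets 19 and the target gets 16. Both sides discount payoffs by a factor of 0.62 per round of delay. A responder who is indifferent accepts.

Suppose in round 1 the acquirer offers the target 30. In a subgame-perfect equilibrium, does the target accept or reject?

Round 3 (the acquirer proposes): the target gets 16 if talks fail, so the acquirer offers 16 and keeps 64.
Round 2 (the target proposes): the acquirer can get 64 next round, worth 0.62 × 64 = 39.68 now, so the target offers 39.68, keeping 40.32.
So by rejecting in round 1, the target gets 40.32 next round, worth 0.62 × 40.32 = 24.9984 now.
Offer 30 ≥ 24.9984, so the target accepts.

Accept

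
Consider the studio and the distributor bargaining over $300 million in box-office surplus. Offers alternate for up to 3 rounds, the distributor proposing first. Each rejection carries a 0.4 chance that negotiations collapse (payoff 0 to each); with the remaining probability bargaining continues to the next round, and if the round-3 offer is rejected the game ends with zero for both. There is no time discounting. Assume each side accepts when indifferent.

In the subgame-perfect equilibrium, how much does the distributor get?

Round 3 (the distributor proposes): rejection yields 0 for the studio; the distributor offers 0 and keeps 300.
Round 2 (the studio proposes): rejecting gives the distributor an expected 0.6 × 300 = 180, so the studio offers 180, keeping 120.
Round 1 (the distributor proposes): rejecting gives the studio an expected 0.6 × 120 = 72; the distributor offers that and keeps 228.

228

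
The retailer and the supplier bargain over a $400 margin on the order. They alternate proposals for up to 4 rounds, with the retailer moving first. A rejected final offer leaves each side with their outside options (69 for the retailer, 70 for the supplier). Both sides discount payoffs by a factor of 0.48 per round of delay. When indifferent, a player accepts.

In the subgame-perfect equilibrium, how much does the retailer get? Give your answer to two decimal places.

263.55

Solve by backward induction from round 4.
Round 4 (the supplier proposes): the retailer gets 69 if talks fail, so the supplier offers 69 and keeps 331.
Round 3 (the retailer proposes): the supplier can get 331 next round, worth 0.48 × 331 = 158.88 now. The retailer offers 158.88 and keeps 400 − 158.88 = 241.12.
Round 2 (the supplier proposes): the retailer can get 241.12 next round, worth 0.48 × 241.12 = 115.7376 now, so the supplier offers 115.7376, keeping 284.2624.
Round 1 (the retailer proposes): the supplier can get 284.2624 next round, worth 0.48 × 284.2624 = 136.445952 now, so the retailer offers 136.445952, keeping 263.554048.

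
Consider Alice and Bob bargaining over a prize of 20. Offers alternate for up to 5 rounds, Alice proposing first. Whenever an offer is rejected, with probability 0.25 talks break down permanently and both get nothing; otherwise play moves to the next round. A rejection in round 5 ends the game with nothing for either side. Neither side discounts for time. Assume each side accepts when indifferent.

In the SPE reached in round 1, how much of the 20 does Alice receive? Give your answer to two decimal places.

14.14

Round 5 (Alice proposes): rejection yields 0 for Bob; Alice offers 0 and keeps 20.
Round 4 (Bob proposes): rejecting gives Alice an expected 0.75 × 20 = 15. Bob offers 15 and keeps 20 − 15 = 5.
Round 3 (Alice proposes): rejecting gives Bob an expected 0.75 × 5 = 3.75; Alice offers that and keeps 16.25.
Round 2 (Bob proposes): rejecting gives Alice an expected 0.75 × 16.25 = 12.1875. Bob offers 12.1875 and keeps 20 − 12.1875 = 7.8125.
Round 1 (Alice proposes): rejecting gives Bob an expected 0.75 × 7.8125 = 5.859375; Alice offers that and keeps 14.140625.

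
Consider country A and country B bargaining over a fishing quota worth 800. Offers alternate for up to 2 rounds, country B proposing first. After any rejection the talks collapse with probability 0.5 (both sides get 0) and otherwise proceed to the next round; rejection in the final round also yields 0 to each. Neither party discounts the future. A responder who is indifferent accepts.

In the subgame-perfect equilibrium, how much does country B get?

400

By backward induction:
Round 2 (country A proposes): country B will accept anything ≥ 0, so country A offers 0 and keeps 800.
Round 1 (country B proposes): rejecting gives country A an expected 0.5 × 800 = 400. Country B offers 400 and keeps 800 − 400 = 400.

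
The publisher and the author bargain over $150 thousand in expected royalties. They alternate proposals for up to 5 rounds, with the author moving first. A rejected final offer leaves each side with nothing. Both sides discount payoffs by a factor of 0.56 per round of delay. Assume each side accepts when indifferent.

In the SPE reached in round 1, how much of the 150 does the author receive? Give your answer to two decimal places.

Round 5 (the author proposes): the publisher will accept anything ≥ 0, so the author offers 0 and keeps 150.
Round 4 (the publisher proposes): the author can get 150 next round, worth 0.56 × 150 = 84 now. The publisher offers 84 and keeps 150 − 84 = 66.
Round 3 (the author proposes): the publisher can get 66 next round, worth 0.56 × 66 = 36.96 now; the author offers that and keeps 113.04.
Round 2 (the publisher proposes): the author can get 113.04 next round, worth 0.56 × 113.04 = 63.3024 now; the publisher offers that and keeps 86.6976.
Round 1 (the author proposes): the publisher can get 86.6976 next round, worth 0.56 × 86.6976 = 48.550656 now, so the author offers 48.550656, keeping 101.449344.

101.45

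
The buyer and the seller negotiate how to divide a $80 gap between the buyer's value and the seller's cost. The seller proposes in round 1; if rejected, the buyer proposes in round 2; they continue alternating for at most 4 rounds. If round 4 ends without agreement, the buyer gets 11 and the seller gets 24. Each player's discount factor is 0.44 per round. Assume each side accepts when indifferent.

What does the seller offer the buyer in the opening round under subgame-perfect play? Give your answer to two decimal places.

24.48

Round 4 (the buyer proposes): the seller gets 24 if talks fail, so the buyer offers 24 and keeps 56.
Round 3 (the seller proposes): the buyer can get 56 next round, worth 0.44 × 56 = 24.64 now. The seller offers 24.64 and keeps 80 − 24.64 = 55.36.
Round 2 (the buyer proposes): the seller can get 55.36 next round, worth 0.44 × 55.36 = 24.3584 now. The buyer offers 24.3584 and keeps 80 − 24.3584 = 55.6416.
Round 1 (the seller proposes): the buyer can get 55.6416 next round, worth 0.44 × 55.6416 = 24.482304 now, so the seller offers 24.482304, keeping 55.517696.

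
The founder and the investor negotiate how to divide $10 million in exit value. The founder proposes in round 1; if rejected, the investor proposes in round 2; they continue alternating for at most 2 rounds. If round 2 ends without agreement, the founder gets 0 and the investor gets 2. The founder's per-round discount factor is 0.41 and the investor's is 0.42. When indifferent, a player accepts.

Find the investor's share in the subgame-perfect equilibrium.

4.2

Round 2 (the investor proposes): the founder will accept anything ≥ 0, so the investor offers 0 and keeps 10.
Round 1 (the founder proposes): the investor can get 10 next round, worth 0.42 × 10 = 4.2 now; the founder offers that and keeps 5.8.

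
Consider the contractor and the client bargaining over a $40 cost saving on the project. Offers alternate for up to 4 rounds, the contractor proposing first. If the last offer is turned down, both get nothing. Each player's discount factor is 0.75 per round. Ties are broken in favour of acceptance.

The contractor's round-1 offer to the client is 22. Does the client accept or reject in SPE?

Round 4 (the client proposes): rejection yields 0 for the contractor; the client offers 0 and keeps 40.
Round 3 (the contractor proposes): the client can get 40 next round, worth 0.75 × 40 = 30 now. The contractor offers 30 and keeps 40 − 30 = 10.
Round 2 (the client proposes): the contractor can get 10 next round, worth 0.75 × 10 = 7.5 now; the client offers that and keeps 32.5.
So by rejecting in round 1, the client gets 32.5 next round, worth 0.75 × 32.5 = 24.375 now.
Offer 22 < 24.375, so the client rejects.

Reject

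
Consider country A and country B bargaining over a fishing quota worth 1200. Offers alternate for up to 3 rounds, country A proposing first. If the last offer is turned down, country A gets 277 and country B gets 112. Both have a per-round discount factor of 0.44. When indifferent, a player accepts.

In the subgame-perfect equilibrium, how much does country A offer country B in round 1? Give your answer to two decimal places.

Round 3 (country A proposes): country B gets 112 if talks fail, so country A offers 112 and keeps 1088.
Round 2 (country B proposes): country A can get 1088 next round, worth 0.44 × 1088 = 478.72 now, so country B offers 478.72, keeping 721.28.
Round 1 (country A proposes): country B can get 721.28 next round, worth 0.44 × 721.28 = 317.3632 now, so country A offers 317.3632, keeping 882.6368.

317.36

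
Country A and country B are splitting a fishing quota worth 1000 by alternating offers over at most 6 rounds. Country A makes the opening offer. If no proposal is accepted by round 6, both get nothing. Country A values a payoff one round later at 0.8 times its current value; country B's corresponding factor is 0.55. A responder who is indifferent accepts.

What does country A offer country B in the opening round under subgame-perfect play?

Solve by backward induction from round 6.
Round 6 (country B proposes): country A will accept anything ≥ 0, so country B offers 0 and keeps 1000.
Round 5 (country A proposes): country B can get 1000 next round, worth 0.55 × 1000 = 550 now, so country A offers 550, keeping 450.
Round 4 (country B proposes): country A can get 450 next round, worth 0.8 × 450 = 360 now; country B offers that and keeps 640.
Round 3 (country A proposes): country B can get 640 next round, worth 0.55 × 640 = 352 now. Country A offers 352 and keeps 1000 − 352 = 648.
Round 2 (country B proposes): country A can get 648 next round, worth 0.8 × 648 = 518.4 now, so country B offers 518.4, keeping 481.6.
Round 1 (country A proposes): country B can get 481.6 next round, worth 0.55 × 481.6 = 264.88 now. Country A offers 264.88 and keeps 1000 − 264.88 = 735.12.

264.88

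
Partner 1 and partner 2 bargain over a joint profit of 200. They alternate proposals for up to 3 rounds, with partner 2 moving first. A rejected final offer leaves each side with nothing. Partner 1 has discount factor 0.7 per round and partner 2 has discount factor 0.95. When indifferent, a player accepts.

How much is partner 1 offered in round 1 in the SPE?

Round 3 (partner 2 proposes): partner 1 will accept anything ≥ 0, so partner 2 offers 0 and keeps 200.
Round 2 (partner 1 proposes): partner 2 can get 200 next round, worth 0.95 × 200 = 190 now, so partner 1 offers 190, keeping 10.
Round 1 (partner 2 proposes): partner 1 can get 10 next round, worth 0.7 × 10 = 7 now; partner 2 offers that and keeps 193.

7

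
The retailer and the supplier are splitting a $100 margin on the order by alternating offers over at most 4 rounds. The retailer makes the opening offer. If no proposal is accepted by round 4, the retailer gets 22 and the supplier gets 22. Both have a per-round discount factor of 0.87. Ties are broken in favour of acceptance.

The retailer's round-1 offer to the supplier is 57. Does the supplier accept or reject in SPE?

Reject

Round 4 (the supplier proposes): the retailer gets 22 if talks fail, so the supplier offers 22 and keeps 78.
Round 3 (the retailer proposes): the supplier can get 78 next round, worth 0.87 × 78 = 67.86 now; the retailer offers that and keeps 32.14.
Round 2 (the supplier proposes): the retailer can get 32.14 next round, worth 0.87 × 32.14 = 27.9618 now, so the supplier offers 27.9618, keeping 72.0382.
So by rejecting in round 1, the supplier gets 72.0382 next round, worth 0.87 × 72.0382 = 62.673234 now.
Offer 57 < 62.673234, so the supplier rejects.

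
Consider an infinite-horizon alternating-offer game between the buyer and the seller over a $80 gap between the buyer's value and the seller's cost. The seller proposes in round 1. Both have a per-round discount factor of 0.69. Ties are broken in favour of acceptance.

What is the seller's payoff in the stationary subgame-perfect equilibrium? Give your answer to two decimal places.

In a stationary SPE each proposer offers the other exactly their discounted continuation value.
If the seller keeps x when proposing and the buyer keeps y when proposing, then x = 80 − 0.69y and y = 80 − 0.69x.
Solving: x = 80(1 − 0.69) / (1 − 0.69·0.69) = 24.8 / 0.5239 ≈ 47.3373.
The buyer gets 80 − 47.3373 ≈ 32.6627.

47.34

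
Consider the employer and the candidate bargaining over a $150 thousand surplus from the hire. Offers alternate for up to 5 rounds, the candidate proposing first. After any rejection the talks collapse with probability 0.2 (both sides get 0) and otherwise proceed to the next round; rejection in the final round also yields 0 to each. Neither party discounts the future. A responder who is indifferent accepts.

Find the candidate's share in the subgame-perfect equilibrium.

110.64

Round 5 (the candidate proposes): rejection yields 0 for the employer; the candidate offers 0 and keeps 150.
Round 4 (the employer proposes): rejecting gives the candidate an expected 0.8 × 150 = 120, so the employer offers 120, keeping 30.
Round 3 (the candidate proposes): rejecting gives the employer an expected 0.8 × 30 = 24; the candidate offers that and keeps 126.
Round 2 (the employer proposes): rejecting gives the candidate an expected 0.8 × 126 = 100.8; the employer offers that and keeps 49.2.
Round 1 (the candidate proposes): rejecting gives the employer an expected 0.8 × 49.2 = 39.36; the candidate offers that and keeps 110.64.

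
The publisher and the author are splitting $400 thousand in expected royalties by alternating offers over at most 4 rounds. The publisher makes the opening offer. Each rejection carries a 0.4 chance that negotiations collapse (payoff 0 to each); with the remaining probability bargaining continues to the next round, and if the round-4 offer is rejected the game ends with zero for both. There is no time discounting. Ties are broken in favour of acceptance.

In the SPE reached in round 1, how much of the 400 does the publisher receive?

By backward induction:
Round 4 (the author proposes): the publisher will accept anything ≥ 0, so the author offers 0 and keeps 400.
Round 3 (the publisher proposes): rejecting gives the author an expected 0.6 × 400 = 240; the publisher offers that and keeps 160.
Round 2 (the author proposes): rejecting gives the publisher an expected 0.6 × 160 = 96. The author offers 96 and keeps 400 − 96 = 304.
Round 1 (the publisher proposes): rejecting gives the author an expected 0.6 × 304 = 182.4. The publisher offers 182.4 and keeps 400 − 182.4 = 217.6.

217.6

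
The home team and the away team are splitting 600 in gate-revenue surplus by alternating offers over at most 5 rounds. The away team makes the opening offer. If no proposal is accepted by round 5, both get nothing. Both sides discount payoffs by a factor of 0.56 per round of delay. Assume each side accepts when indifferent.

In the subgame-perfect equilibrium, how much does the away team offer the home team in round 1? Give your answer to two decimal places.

By backward induction:
Round 5 (the away team proposes): the home team will accept anything ≥ 0, so the away team offers 0 and keeps 600.
Round 4 (the home team proposes): the away team can get 600 next round, worth 0.56 × 600 = 336 now. The home team offers 336 and keeps 600 − 336 = 264.
Round 3 (the away team proposes): the home team can get 264 next round, worth 0.56 × 264 = 147.84 now, so the away team offers 147.84, keeping 452.16.
Round 2 (the home team proposes): the away team can get 452.16 next round, worth 0.56 × 452.16 = 253.2096 now. The home team offers 253.2096 and keeps 600 − 253.2096 = 346.7904.
Round 1 (the away team proposes): the home team can get 346.7904 next round, worth 0.56 × 346.7904 = 194.202624 now; the away team offers that and keeps 405.797376.

194.20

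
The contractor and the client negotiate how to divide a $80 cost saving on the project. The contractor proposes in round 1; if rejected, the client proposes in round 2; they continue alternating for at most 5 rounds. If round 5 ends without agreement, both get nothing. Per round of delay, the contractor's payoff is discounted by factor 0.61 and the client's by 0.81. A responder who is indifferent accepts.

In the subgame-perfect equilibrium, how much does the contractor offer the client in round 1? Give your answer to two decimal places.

Round 5 (the contractor proposes): the client will accept anything ≥ 0, so the contractor offers 0 and keeps 80.
Round 4 (the client proposes): the contractor can get 80 next round, worth 0.61 × 80 = 48.8 now; the client offers that and keeps 31.2.
Round 3 (the contractor proposes): the client can get 31.2 next round, worth 0.81 × 31.2 = 25.272 now. The contractor offers 25.272 and keeps 80 − 25.272 = 54.728.
Round 2 (the client proposes): the contractor can get 54.728 next round, worth 0.61 × 54.728 = 33.38408 now; the client offers that and keeps 46.61592.
Round 1 (the contractor proposes): the client can get 46.61592 next round, worth 0.81 × 46.61592 = 37.7588952 now, so the contractor offers 37.7588952, keeping 42.2411048.

37.76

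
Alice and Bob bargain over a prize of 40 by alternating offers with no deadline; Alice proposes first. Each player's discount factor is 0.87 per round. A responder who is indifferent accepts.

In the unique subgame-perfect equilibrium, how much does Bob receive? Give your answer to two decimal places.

Let x be Alice's share when Alice proposes and y be Bob's share when Bob proposes.
Bob accepts iff offered ≥ 0.87·y, so x = 40 − 0.87y. Symmetrically y = 40 − 0.87x.
Substituting: x = 40 − 0.87(40 − 0.87x), giving x(1 − 0.87·0.87) = 40(1 − 0.87).
So x = 40 × 0.13 / 0.2431 ≈ 21.3904, and Bob receives 40 − x ≈ 18.6096.

18.61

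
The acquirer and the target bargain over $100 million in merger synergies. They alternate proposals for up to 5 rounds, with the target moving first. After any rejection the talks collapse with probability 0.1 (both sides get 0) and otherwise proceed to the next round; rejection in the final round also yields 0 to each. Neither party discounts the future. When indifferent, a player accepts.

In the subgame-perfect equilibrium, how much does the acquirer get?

Round 5 (the target proposes): the acquirer will accept anything ≥ 0, so the target offers 0 and keeps 100.
Round 4 (the acquirer proposes): rejecting gives the target an expected 0.9 × 100 = 90. The acquirer offers 90 and keeps 100 − 90 = 10.
Round 3 (the target proposes): rejecting gives the acquirer an expected 0.9 × 10 = 9, so the target offers 9, keeping 91.
Round 2 (the acquirer proposes): rejecting gives the target an expected 0.9 × 91 = 81.9; the acquirer offers that and keeps 18.1.
Round 1 (the target proposes): rejecting gives the acquirer an expected 0.9 × 18.1 = 16.29, so the target offers 16.29, keeping 83.71.

16.29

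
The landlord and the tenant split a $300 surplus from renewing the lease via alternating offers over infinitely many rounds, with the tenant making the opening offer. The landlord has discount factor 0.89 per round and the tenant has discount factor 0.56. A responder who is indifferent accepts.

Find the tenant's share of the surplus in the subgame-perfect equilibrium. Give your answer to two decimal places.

65.79

In a stationary SPE each proposer offers the other exactly their discounted continuation value.
If the tenant keeps x when proposing and the landlord keeps y when proposing, then x = 300 − 0.89y and y = 300 − 0.56x.
Solving: x = 300(1 − 0.89) / (1 − 0.56·0.89) = 33 / 0.5016 ≈ 65.7895.
The landlord gets 300 − 65.7895 ≈ 234.2105.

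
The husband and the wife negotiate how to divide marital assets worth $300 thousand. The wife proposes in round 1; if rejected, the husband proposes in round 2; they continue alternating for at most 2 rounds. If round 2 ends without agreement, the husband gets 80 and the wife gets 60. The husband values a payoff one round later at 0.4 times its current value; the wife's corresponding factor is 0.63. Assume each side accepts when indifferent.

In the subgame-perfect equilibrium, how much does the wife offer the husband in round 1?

96

Round 2 (the husband proposes): the wife gets 60 if talks fail, so the husband offers 60 and keeps 240.
Round 1 (the wife proposes): the husband can get 240 next round, worth 0.4 × 240 = 96 now; the wife offers that and keeps 204.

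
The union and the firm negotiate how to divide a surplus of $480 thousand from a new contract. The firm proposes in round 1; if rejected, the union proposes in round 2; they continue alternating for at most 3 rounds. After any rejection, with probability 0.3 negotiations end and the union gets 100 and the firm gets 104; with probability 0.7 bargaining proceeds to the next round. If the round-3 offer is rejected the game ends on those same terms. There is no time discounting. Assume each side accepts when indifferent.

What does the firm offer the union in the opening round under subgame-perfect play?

Round 3 (the firm proposes): the union gets 100 if talks fail, so the firm offers 100 and keeps 380.
Round 2 (the union proposes): rejecting gives the firm an expected 0.7 × 380 + 0.3 × 104 = 297.2. The union offers 297.2 and keeps 480 − 297.2 = 182.8.
Round 1 (the firm proposes): rejecting gives the union an expected 0.7 × 182.8 + 0.3 × 100 = 157.96. The firm offers 157.96 and keeps 480 − 157.96 = 322.04.

157.96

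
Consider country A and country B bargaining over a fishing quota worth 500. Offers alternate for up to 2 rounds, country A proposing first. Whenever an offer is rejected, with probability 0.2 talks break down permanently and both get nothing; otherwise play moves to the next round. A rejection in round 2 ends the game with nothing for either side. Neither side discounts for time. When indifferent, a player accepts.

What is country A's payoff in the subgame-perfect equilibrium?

By backward induction:
Round 2 (country B proposes): country A will accept anything ≥ 0, so country B offers 0 and keeps 500.
Round 1 (country A proposes): rejecting gives country B an expected 0.8 × 500 = 400, so country A offers 400, keeping 100.

100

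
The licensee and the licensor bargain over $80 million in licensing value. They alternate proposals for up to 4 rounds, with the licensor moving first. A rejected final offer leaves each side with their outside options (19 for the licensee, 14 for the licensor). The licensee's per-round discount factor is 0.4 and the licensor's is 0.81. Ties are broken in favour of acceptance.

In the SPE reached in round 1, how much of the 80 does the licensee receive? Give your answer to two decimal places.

14.63

Round 4 (the licensee proposes): the licensor gets 14 if talks fail, so the licensee offers 14 and keeps 66.
Round 3 (the licensor proposes): the licensee can get 66 next round, worth 0.4 × 66 = 26.4 now. The licensor offers 26.4 and keeps 80 − 26.4 = 53.6.
Round 2 (the licensee proposes): the licensor can get 53.6 next round, worth 0.81 × 53.6 = 43.416 now, so the licensee offers 43.416, keeping 36.584.
Round 1 (the licensor proposes): the licensee can get 36.584 next round, worth 0.4 × 36.584 = 14.6336 now; the licensor offers that and keeps 65.3664.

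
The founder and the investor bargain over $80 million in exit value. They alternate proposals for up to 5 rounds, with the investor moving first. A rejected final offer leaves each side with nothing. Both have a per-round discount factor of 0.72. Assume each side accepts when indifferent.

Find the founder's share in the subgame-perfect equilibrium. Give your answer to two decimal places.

Round 5 (the investor proposes): the founder will accept anything ≥ 0, so the investor offers 0 and keeps 80.
Round 4 (the founder proposes): the investor can get 80 next round, worth 0.72 × 80 = 57.6 now, so the founder offers 57.6, keeping 22.4.
Round 3 (the investor proposes): the founder can get 22.4 next round, worth 0.72 × 22.4 = 16.128 now; the investor offers that and keeps 63.872.
Round 2 (the founder proposes): the investor can get 63.872 next round, worth 0.72 × 63.872 = 45.98784 now; the founder offers that and keeps 34.01216.
Round 1 (the investor proposes): the founder can get 34.01216 next round, worth 0.72 × 34.01216 = 24.4887552 now. The investor offers 24.4887552 and keeps 80 − 24.4887552 = 55.5112448.

24.49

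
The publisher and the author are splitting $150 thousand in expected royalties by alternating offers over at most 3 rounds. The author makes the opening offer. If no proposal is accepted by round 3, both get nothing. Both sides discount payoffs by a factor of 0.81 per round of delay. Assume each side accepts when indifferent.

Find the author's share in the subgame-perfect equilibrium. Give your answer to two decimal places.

126.92

Solve by backward induction from round 3.
Round 3 (the author proposes): rejection yields 0 for the publisher; the author offers 0 and keeps 150.
Round 2 (the publisher proposes): the author can get 150 next round, worth 0.81 × 150 = 121.5 now. The publisher offers 121.5 and keeps 150 − 121.5 = 28.5.
Round 1 (the author proposes): the publisher can get 28.5 next round, worth 0.81 × 28.5 = 23.085 now. The author offers 23.085 and keeps 150 − 23.085 = 126.915.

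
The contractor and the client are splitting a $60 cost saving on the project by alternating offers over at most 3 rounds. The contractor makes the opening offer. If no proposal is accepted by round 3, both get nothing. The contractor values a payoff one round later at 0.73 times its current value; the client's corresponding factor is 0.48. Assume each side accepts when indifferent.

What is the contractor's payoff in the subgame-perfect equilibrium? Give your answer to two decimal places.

52.22

Round 3 (the contractor proposes): rejection yields 0 for the client; the contractor offers 0 and keeps 60.
Round 2 (the client proposes): the contractor can get 60 next round, worth 0.73 × 60 = 43.8 now; the client offers that and keeps 16.2.
Round 1 (the contractor proposes): the client can get 16.2 next round, worth 0.48 × 16.2 = 7.776 now, so the contractor offers 7.776, keeping 52.224.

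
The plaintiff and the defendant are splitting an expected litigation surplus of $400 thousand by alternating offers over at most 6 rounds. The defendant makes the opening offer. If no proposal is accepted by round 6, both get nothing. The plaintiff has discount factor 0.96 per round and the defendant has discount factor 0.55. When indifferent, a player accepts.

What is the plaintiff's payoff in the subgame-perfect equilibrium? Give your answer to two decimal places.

371.09

Solve by backward induction from round 6.
Round 6 (the plaintiff proposes): rejection yields 0 for the defendant; the plaintiff offers 0 and keeps 400.
Round 5 (the defendant proposes): the plaintiff can get 400 next round, worth 0.96 × 400 = 384 now, so the defendant offers 384, keeping 16.
Round 4 (the plaintiff proposes): the defendant can get 16 next round, worth 0.55 × 16 = 8.8 now; the plaintiff offers that and keeps 391.2.
Round 3 (the defendant proposes): the plaintiff can get 391.2 next round, worth 0.96 × 391.2 = 375.552 now. The defendant offers 375.552 and keeps 400 − 375.552 = 24.448.
Round 2 (the plaintiff proposes): the defendant can get 24.448 next round, worth 0.55 × 24.448 = 13.4464 now. The plaintiff offers 13.4464 and keeps 400 − 13.4464 = 386.5536.
Round 1 (the defendant proposes): the plaintiff can get 386.5536 next round, worth 0.96 × 386.5536 = 371.091456 now; the defendant offers that and keeps 28.908544.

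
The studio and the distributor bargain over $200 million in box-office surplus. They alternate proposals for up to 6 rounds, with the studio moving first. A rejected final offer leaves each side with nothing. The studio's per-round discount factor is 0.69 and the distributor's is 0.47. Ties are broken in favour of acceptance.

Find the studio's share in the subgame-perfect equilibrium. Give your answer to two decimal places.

151.52

Round 6 (the distributor proposes): rejection yields 0 for the studio; the distributor offers 0 and keeps 200.
Round 5 (the studio proposes): the distributor can get 200 next round, worth 0.47 × 200 = 94 now. The studio offers 94 and keeps 200 − 94 = 106.
Round 4 (the distributor proposes): the studio can get 106 next round, worth 0.69 × 106 = 73.14 now, so the distributor offers 73.14, keeping 126.86.
Round 3 (the studio proposes): the distributor can get 126.86 next round, worth 0.47 × 126.86 = 59.6242 now, so the studio offers 59.6242, keeping 140.3758.
Round 2 (the distributor proposes): the studio can get 140.3758 next round, worth 0.69 × 140.3758 = 96.859302 now. The distributor offers 96.859302 and keeps 200 − 96.859302 = 103.140698.
Round 1 (the studio proposes): the distributor can get 103.140698 next round, worth 0.47 × 103.140698 = 48.47612806 now; the studio offers that and keeps 151.52387194.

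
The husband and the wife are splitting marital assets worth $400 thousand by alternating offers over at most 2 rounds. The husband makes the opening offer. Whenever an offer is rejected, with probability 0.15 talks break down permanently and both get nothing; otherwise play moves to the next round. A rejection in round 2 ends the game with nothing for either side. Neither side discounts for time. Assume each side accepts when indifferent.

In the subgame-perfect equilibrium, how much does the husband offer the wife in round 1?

340

Round 2 (the wife proposes): the husband will accept anything ≥ 0, so the wife offers 0 and keeps 400.
Round 1 (the husband proposes): rejecting gives the wife an expected 0.85 × 400 = 340. The husband offers 340 and keeps 400 − 340 = 60.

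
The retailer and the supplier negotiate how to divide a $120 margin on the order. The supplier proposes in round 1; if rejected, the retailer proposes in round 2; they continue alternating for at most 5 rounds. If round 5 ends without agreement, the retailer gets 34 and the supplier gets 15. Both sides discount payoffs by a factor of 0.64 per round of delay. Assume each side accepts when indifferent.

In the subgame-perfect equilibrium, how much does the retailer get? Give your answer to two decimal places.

44.68

Round 5 (the supplier proposes): the retailer gets 34 if talks fail, so the supplier offers 34 and keeps 86.
Round 4 (the retailer proposes): the supplier can get 86 next round, worth 0.64 × 86 = 55.04 now, so the retailer offers 55.04, keeping 64.96.
Round 3 (the supplier proposes): the retailer can get 64.96 next round, worth 0.64 × 64.96 = 41.5744 now. The supplier offers 41.5744 and keeps 120 − 41.5744 = 78.4256.
Round 2 (the retailer proposes): the supplier can get 78.4256 next round, worth 0.64 × 78.4256 = 50.192384 now, so the retailer offers 50.192384, keeping 69.807616.
Round 1 (the supplier proposes): the retailer can get 69.807616 next round, worth 0.64 × 69.807616 = 44.67687424 now. The supplier offers 44.67687424 and keeps 120 − 44.67687424 = 75.32312576.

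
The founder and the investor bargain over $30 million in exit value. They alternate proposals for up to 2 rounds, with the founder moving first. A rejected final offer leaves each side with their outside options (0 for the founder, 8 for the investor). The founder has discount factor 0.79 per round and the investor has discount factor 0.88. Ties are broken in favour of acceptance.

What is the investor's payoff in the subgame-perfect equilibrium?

Round 2 (the investor proposes): the founder will accept anything ≥ 0, so the investor offers 0 and keeps 30.
Round 1 (the founder proposes): the investor can get 30 next round, worth 0.88 × 30 = 26.4 now, so the founder offers 26.4, keeping 3.6.

26.4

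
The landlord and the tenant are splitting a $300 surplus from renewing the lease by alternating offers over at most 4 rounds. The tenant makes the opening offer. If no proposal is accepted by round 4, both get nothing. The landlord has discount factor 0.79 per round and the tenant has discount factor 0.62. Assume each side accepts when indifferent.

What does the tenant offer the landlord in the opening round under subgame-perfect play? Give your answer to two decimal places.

206.14

Round 4 (the landlord proposes): rejection yields 0 for the tenant; the landlord offers 0 and keeps 300.
Round 3 (the tenant proposes): the landlord can get 300 next round, worth 0.79 × 300 = 237 now; the tenant offers that and keeps 63.
Round 2 (the landlord proposes): the tenant can get 63 next round, worth 0.62 × 63 = 39.06 now, so the landlord offers 39.06, keeping 260.94.
Round 1 (the tenant proposes): the landlord can get 260.94 next round, worth 0.79 × 260.94 = 206.1426 now, so the tenant offers 206.1426, keeping 93.8574.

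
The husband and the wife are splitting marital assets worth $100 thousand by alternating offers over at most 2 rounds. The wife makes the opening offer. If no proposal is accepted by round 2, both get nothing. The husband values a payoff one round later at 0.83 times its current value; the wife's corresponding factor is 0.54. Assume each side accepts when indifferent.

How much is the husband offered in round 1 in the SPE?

Round 2 (the husband proposes): rejection yields 0 for the wife; the husband offers 0 and keeps 100.
Round 1 (the wife proposes): the husband can get 100 next round, worth 0.83 × 100 = 83 now. The wife offers 83 and keeps 100 − 83 = 17.

83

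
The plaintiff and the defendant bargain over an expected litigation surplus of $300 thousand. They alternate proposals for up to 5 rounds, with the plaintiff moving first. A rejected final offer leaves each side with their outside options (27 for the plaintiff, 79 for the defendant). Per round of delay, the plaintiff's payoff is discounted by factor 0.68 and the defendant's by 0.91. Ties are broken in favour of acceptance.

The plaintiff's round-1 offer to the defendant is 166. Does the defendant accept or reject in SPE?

Round 5 (the plaintiff proposes): the defendant gets 79 if talks fail, so the plaintiff offers 79 and keeps 221.
Round 4 (the defendant proposes): the plaintiff can get 221 next round, worth 0.68 × 221 = 150.28 now; the defendant offers that and keeps 149.72.
Round 3 (the plaintiff proposes): the defendant can get 149.72 next round, worth 0.91 × 149.72 = 136.2452 now; the plaintiff offers that and keeps 163.7548.
Round 2 (the defendant proposes): the plaintiff can get 163.7548 next round, worth 0.68 × 163.7548 = 111.353264 now, so the defendant offers 111.353264, keeping 188.646736.
So by rejecting in round 1, the defendant gets 188.646736 next round, worth 0.91 × 188.646736 = 171.66852976 now.
Offer 166 < 171.66852976, so the defendant rejects.

Reject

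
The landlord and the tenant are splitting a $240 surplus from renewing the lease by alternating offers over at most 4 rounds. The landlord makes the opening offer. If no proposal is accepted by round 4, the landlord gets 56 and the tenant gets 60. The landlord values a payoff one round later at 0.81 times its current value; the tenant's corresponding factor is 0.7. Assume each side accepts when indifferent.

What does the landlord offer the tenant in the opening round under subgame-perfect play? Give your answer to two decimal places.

104.95

Round 4 (the tenant proposes): the landlord gets 56 if talks fail, so the tenant offers 56 and keeps 184.
Round 3 (the landlord proposes): the tenant can get 184 next round, worth 0.7 × 184 = 128.8 now; the landlord offers that and keeps 111.2.
Round 2 (the tenant proposes): the landlord can get 111.2 next round, worth 0.81 × 111.2 = 90.072 now; the tenant offers that and keeps 149.928.
Round 1 (the landlord proposes): the tenant can get 149.928 next round, worth 0.7 × 149.928 = 104.9496 now, so the landlord offers 104.9496, keeping 135.0504.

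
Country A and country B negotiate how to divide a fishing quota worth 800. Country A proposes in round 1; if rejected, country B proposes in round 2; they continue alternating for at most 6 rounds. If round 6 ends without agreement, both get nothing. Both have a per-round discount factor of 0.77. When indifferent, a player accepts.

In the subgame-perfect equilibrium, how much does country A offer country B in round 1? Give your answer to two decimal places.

Round 6 (country B proposes): country A will accept anything ≥ 0, so country B offers 0 and keeps 800.
Round 5 (country A proposes): country B can get 800 next round, worth 0.77 × 800 = 616 now, so country A offers 616, keeping 184.
Round 4 (country B proposes): country A can get 184 next round, worth 0.77 × 184 = 141.68 now, so country B offers 141.68, keeping 658.32.
Round 3 (country A proposes): country B can get 658.32 next round, worth 0.77 × 658.32 = 506.9064 now; country A offers that and keeps 293.0936.
Round 2 (country B proposes): country A can get 293.0936 next round, worth 0.77 × 293.0936 = 225.682072 now, so country B offers 225.682072, keeping 574.317928.
Round 1 (country A proposes): country B can get 574.317928 next round, worth 0.77 × 574.317928 = 442.22480456 now; country A offers that and keeps 357.77519544.

442.22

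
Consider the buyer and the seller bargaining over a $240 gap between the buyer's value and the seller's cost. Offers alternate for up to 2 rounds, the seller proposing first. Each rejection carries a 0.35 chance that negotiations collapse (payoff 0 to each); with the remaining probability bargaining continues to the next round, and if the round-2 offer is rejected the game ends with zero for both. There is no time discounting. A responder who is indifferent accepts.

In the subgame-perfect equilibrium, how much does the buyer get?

156

Round 2 (the buyer proposes): rejection yields 0 for the seller; the buyer offers 0 and keeps 240.
Round 1 (the seller proposes): rejecting gives the buyer an expected 0.65 × 240 = 156. The seller offers 156 and keeps 240 − 156 = 84.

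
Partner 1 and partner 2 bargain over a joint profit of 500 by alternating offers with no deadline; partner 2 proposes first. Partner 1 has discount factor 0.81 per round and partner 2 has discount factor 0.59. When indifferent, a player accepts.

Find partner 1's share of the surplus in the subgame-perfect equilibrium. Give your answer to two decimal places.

318.04

When partner 2 proposes, partner 1 accepts any offer worth at least 0.81 times what partner 1 would get by proposing next round; and vice versa.
This gives x = 500 − 0.81y and y = 500 − 0.59x, where x and y are each side's share when it proposes.
Hence (1 − 0.81·0.59)x = 500(1 − 0.81), i.e. 0.5221·x = 95.
x ≈ 181.9575; partner 1's share is 500 − x ≈ 318.0425.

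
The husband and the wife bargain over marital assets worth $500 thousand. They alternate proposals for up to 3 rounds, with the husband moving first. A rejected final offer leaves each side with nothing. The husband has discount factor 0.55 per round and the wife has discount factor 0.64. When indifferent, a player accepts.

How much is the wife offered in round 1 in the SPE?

144

Round 3 (the husband proposes): rejection yields 0 for the wife; the husband offers 0 and keeps 500.
Round 2 (the wife proposes): the husband can get 500 next round, worth 0.55 × 500 = 275 now, so the wife offers 275, keeping 225.
Round 1 (the husband proposes): the wife can get 225 next round, worth 0.64 × 225 = 144 now; the husband offers that and keeps 356.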